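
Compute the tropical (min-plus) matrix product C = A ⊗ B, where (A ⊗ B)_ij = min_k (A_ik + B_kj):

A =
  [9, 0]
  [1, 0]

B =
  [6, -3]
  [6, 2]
A ⊗ B =
  [6, 2]
  [6, -2]

Apply the min-plus product entry-by-entry:
  C[0][0] = min over k of (A[0][0] + B[0][0] = 9 + 6 = 15, A[0][1] + B[1][0] = 0 + 6 = 6) = 6 (attained at k = 1)
  C[0][1] = min over k of (A[0][0] + B[0][1] = 9 + -3 = 6, A[0][1] + B[1][1] = 0 + 2 = 2) = 2 (attained at k = 1)
  C[1][0] = min over k of (A[1][0] + B[0][0] = 1 + 6 = 7, A[1][1] + B[1][0] = 0 + 6 = 6) = 6 (attained at k = 1)
  C[1][1] = min over k of (A[1][0] + B[0][1] = 1 + -3 = -2, A[1][1] + B[1][1] = 0 + 2 = 2) = -2 (attained at k = 0)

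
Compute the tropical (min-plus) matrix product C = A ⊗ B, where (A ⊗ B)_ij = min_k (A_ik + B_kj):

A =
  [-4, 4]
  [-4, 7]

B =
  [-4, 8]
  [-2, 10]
A ⊗ B =
  [-8, 4]
  [-8, 4]

Apply the min-plus product entry-by-entry:
  C[0][0] = min over k of (A[0][0] + B[0][0] = -4 + -4 = -8, A[0][1] + B[1][0] = 4 + -2 = 2) = -8 (attained at k = 0)
  C[0][1] = min over k of (A[0][0] + B[0][1] = -4 + 8 = 4, A[0][1] + B[1][1] = 4 + 10 = 14) = 4 (attained at k = 0)
  C[1][0] = min over k of (A[1][0] + B[0][0] = -4 + -4 = -8, A[1][1] + B[1][0] = 7 + -2 = 5) = -8 (attained at k = 0)
  C[1][1] = min over k of (A[1][0] + B[0][1] = -4 + 8 = 4, A[1][1] + B[1][1] = 7 + 10 = 17) = 4 (attained at k = 0)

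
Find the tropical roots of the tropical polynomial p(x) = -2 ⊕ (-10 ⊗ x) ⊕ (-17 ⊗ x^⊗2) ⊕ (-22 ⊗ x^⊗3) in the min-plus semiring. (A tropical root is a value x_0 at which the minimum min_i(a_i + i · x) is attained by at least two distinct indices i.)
Roots: {5, 7, 8}

Each tropical root is a break point of the lower envelope of the lines y = a_i + i · x (there are 4 lines, with slopes 0, 1, ..., 3). Only the lines that attain the minimum somewhere contribute to roots; other lines are dominated. Here the surviving (envelope) indices are i = 3, i = 2, i = 1, i = 0.
Intersections between consecutive envelope lines give the roots: for adjacent envelope indices i < j the intersection is x = (a_i − a_j) / (j − i). Reading off the sorted break points: {5, 7, 8}.
Verification: at each break x_0, at least two indices attain the minimum of min_i(a_i + i · x_0).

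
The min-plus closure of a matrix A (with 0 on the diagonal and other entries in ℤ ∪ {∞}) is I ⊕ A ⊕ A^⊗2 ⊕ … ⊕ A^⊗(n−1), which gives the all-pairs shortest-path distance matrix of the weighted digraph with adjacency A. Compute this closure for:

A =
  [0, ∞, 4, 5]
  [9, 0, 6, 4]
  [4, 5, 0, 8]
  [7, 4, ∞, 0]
Closure =
  [0, 9, 4, 5]
  [9, 0, 6, 4]
  [4, 5, 0, 8]
  [7, 4, 10, 0]

This is the Floyd-Warshall all-pairs shortest-path computation. For each intermediate vertex k = 0, 1, …, 3, update dist[i][j] ← min(dist[i][j], dist[i][k] + dist[k][j]). The final matrix gives, for each (i, j), the minimum total weight of any directed path from i to j (possibly empty when i = j).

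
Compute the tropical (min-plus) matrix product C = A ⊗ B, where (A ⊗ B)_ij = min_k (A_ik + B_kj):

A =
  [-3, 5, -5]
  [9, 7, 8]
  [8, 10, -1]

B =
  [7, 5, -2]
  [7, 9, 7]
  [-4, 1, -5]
A ⊗ B =
  [-9, -4, -10]
  [4, 9, 3]
  [-5, 0, -6]

Apply the min-plus product entry-by-entry:
  C[0][0] = min over k of (A[0][0] + B[0][0] = -3 + 7 = 4, A[0][1] + B[1][0] = 5 + 7 = 12, A[0][2] + B[2][0] = -5 + -4 = -9) = -9 (attained at k = 2)
  C[0][1] = min over k of (A[0][0] + B[0][1] = -3 + 5 = 2, A[0][1] + B[1][1] = 5 + 9 = 14, A[0][2] + B[2][1] = -5 + 1 = -4) = -4 (attained at k = 2)
  C[0][2] = min over k of (A[0][0] + B[0][2] = -3 + -2 = -5, A[0][1] + B[1][2] = 5 + 7 = 12, A[0][2] + B[2][2] = -5 + -5 = -10) = -10 (attained at k = 2)
  C[1][0] = min over k of (A[1][0] + B[0][0] = 9 + 7 = 16, A[1][1] + B[1][0] = 7 + 7 = 14, A[1][2] + B[2][0] = 8 + -4 = 4) = 4 (attained at k = 2)
  C[1][1] = min over k of (A[1][0] + B[0][1] = 9 + 5 = 14, A[1][1] + B[1][1] = 7 + 9 = 16, A[1][2] + B[2][1] = 8 + 1 = 9) = 9 (attained at k = 2)
  C[1][2] = min over k of (A[1][0] + B[0][2] = 9 + -2 = 7, A[1][1] + B[1][2] = 7 + 7 = 14, A[1][2] + B[2][2] = 8 + -5 = 3) = 3 (attained at k = 2)
  C[2][0] = min over k of (A[2][0] + B[0][0] = 8 + 7 = 15, A[2][1] + B[1][0] = 10 + 7 = 17, A[2][2] + B[2][0] = -1 + -4 = -5) = -5 (attained at k = 2)
  C[2][1] = min over k of (A[2][0] + B[0][1] = 8 + 5 = 13, A[2][1] + B[1][1] = 10 + 9 = 19, A[2][2] + B[2][1] = -1 + 1 = 0) = 0 (attained at k = 2)
  C[2][2] = min over k of (A[2][0] + B[0][2] = 8 + -2 = 6, A[2][1] + B[1][2] = 10 + 7 = 17, A[2][2] + B[2][2] = -1 + -5 = -6) = -6 (attained at k = 2)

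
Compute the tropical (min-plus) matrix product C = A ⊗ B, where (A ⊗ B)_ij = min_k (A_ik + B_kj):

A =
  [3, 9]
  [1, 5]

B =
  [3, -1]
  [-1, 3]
A ⊗ B =
  [6, 2]
  [4, 0]

Apply the min-plus product entry-by-entry:
  C[0][0] = min over k of (A[0][0] + B[0][0] = 3 + 3 = 6, A[0][1] + B[1][0] = 9 + -1 = 8) = 6 (attained at k = 0)
  C[0][1] = min over k of (A[0][0] + B[0][1] = 3 + -1 = 2, A[0][1] + B[1][1] = 9 + 3 = 12) = 2 (attained at k = 0)
  C[1][0] = min over k of (A[1][0] + B[0][0] = 1 + 3 = 4, A[1][1] + B[1][0] = 5 + -1 = 4) = 4 (attained at k = 0)
  C[1][1] = min over k of (A[1][0] + B[0][1] = 1 + -1 = 0, A[1][1] + B[1][1] = 5 + 3 = 8) = 0 (attained at k = 0)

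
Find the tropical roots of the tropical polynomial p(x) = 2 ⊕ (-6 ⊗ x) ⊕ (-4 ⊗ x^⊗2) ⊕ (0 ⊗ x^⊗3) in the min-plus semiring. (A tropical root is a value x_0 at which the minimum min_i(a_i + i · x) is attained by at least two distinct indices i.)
Roots: {-4, -2, 8}

Each tropical root is a break point of the lower envelope of the lines y = a_i + i · x (there are 4 lines, with slopes 0, 1, ..., 3). Only the lines that attain the minimum somewhere contribute to roots; other lines are dominated. Here the surviving (envelope) indices are i = 3, i = 2, i = 1, i = 0.
Intersections between consecutive envelope lines give the roots: for adjacent envelope indices i < j the intersection is x = (a_i − a_j) / (j − i). Reading off the sorted break points: {-4, -2, 8}.
Verification: at each break x_0, at least two indices attain the minimum of min_i(a_i + i · x_0).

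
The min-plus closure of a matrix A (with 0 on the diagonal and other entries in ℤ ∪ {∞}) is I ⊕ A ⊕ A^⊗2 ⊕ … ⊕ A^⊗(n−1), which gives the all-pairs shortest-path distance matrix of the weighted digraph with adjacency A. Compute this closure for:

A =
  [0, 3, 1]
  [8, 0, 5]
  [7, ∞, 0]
Closure =
  [0, 3, 1]
  [8, 0, 5]
  [7, 10, 0]

This is the Floyd-Warshall all-pairs shortest-path computation. For each intermediate vertex k = 0, 1, …, 2, update dist[i][j] ← min(dist[i][j], dist[i][k] + dist[k][j]). The final matrix gives, for each (i, j), the minimum total weight of any directed path from i to j (possibly empty when i = j).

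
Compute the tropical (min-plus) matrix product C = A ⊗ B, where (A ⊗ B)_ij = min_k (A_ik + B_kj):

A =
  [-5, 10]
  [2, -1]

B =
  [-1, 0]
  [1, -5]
A ⊗ B =
  [-6, -5]
  [0, -6]

Apply the min-plus product entry-by-entry:
  C[0][0] = min over k of (A[0][0] + B[0][0] = -5 + -1 = -6, A[0][1] + B[1][0] = 10 + 1 = 11) = -6 (attained at k = 0)
  C[0][1] = min over k of (A[0][0] + B[0][1] = -5 + 0 = -5, A[0][1] + B[1][1] = 10 + -5 = 5) = -5 (attained at k = 0)
  C[1][0] = min over k of (A[1][0] + B[0][0] = 2 + -1 = 1, A[1][1] + B[1][0] = -1 + 1 = 0) = 0 (attained at k = 1)
  C[1][1] = min over k of (A[1][0] + B[0][1] = 2 + 0 = 2, A[1][1] + B[1][1] = -1 + -5 = -6) = -6 (attained at k = 1)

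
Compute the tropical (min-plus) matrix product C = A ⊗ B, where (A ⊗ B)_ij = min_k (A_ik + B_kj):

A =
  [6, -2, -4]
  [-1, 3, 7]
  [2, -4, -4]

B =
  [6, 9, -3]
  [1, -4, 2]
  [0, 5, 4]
A ⊗ B =
  [-4, -6, 0]
  [4, -1, -4]
  [-4, -8, -2]

Apply the min-plus product entry-by-entry:
  C[0][0] = min over k of (A[0][0] + B[0][0] = 6 + 6 = 12, A[0][1] + B[1][0] = -2 + 1 = -1, A[0][2] + B[2][0] = -4 + 0 = -4) = -4 (attained at k = 2)
  C[0][1] = min over k of (A[0][0] + B[0][1] = 6 + 9 = 15, A[0][1] + B[1][1] = -2 + -4 = -6, A[0][2] + B[2][1] = -4 + 5 = 1) = -6 (attained at k = 1)
  C[0][2] = min over k of (A[0][0] + B[0][2] = 6 + -3 = 3, A[0][1] + B[1][2] = -2 + 2 = 0, A[0][2] + B[2][2] = -4 + 4 = 0) = 0 (attained at k = 1)
  C[1][0] = min over k of (A[1][0] + B[0][0] = -1 + 6 = 5, A[1][1] + B[1][0] = 3 + 1 = 4, A[1][2] + B[2][0] = 7 + 0 = 7) = 4 (attained at k = 1)
  C[1][1] = min over k of (A[1][0] + B[0][1] = -1 + 9 = 8, A[1][1] + B[1][1] = 3 + -4 = -1, A[1][2] + B[2][1] = 7 + 5 = 12) = -1 (attained at k = 1)
  C[1][2] = min over k of (A[1][0] + B[0][2] = -1 + -3 = -4, A[1][1] + B[1][2] = 3 + 2 = 5, A[1][2] + B[2][2] = 7 + 4 = 11) = -4 (attained at k = 0)
  C[2][0] = min over k of (A[2][0] + B[0][0] = 2 + 6 = 8, A[2][1] + B[1][0] = -4 + 1 = -3, A[2][2] + B[2][0] = -4 + 0 = -4) = -4 (attained at k = 2)
  C[2][1] = min over k of (A[2][0] + B[0][1] = 2 + 9 = 11, A[2][1] + B[1][1] = -4 + -4 = -8, A[2][2] + B[2][1] = -4 + 5 = 1) = -8 (attained at k = 1)
  C[2][2] = min over k of (A[2][0] + B[0][2] = 2 + -3 = -1, A[2][1] + B[1][2] = -4 + 2 = -2, A[2][2] + B[2][2] = -4 + 4 = 0) = -2 (attained at k = 1)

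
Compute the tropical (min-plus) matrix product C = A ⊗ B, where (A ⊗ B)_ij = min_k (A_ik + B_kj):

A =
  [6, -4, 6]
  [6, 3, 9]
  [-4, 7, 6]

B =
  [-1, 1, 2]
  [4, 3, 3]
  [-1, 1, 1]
A ⊗ B =
  [0, -1, -1]
  [5, 6, 6]
  [-5, -3, -2]

Apply the min-plus product entry-by-entry:
  C[0][0] = min over k of (A[0][0] + B[0][0] = 6 + -1 = 5, A[0][1] + B[1][0] = -4 + 4 = 0, A[0][2] + B[2][0] = 6 + -1 = 5) = 0 (attained at k = 1)
  C[0][1] = min over k of (A[0][0] + B[0][1] = 6 + 1 = 7, A[0][1] + B[1][1] = -4 + 3 = -1, A[0][2] + B[2][1] = 6 + 1 = 7) = -1 (attained at k = 1)
  C[0][2] = min over k of (A[0][0] + B[0][2] = 6 + 2 = 8, A[0][1] + B[1][2] = -4 + 3 = -1, A[0][2] + B[2][2] = 6 + 1 = 7) = -1 (attained at k = 1)
  C[1][0] = min over k of (A[1][0] + B[0][0] = 6 + -1 = 5, A[1][1] + B[1][0] = 3 + 4 = 7, A[1][2] + B[2][0] = 9 + -1 = 8) = 5 (attained at k = 0)
  C[1][1] = min over k of (A[1][0] + B[0][1] = 6 + 1 = 7, A[1][1] + B[1][1] = 3 + 3 = 6, A[1][2] + B[2][1] = 9 + 1 = 10) = 6 (attained at k = 1)
  C[1][2] = min over k of (A[1][0] + B[0][2] = 6 + 2 = 8, A[1][1] + B[1][2] = 3 + 3 = 6, A[1][2] + B[2][2] = 9 + 1 = 10) = 6 (attained at k = 1)
  C[2][0] = min over k of (A[2][0] + B[0][0] = -4 + -1 = -5, A[2][1] + B[1][0] = 7 + 4 = 11, A[2][2] + B[2][0] = 6 + -1 = 5) = -5 (attained at k = 0)
  C[2][1] = min over k of (A[2][0] + B[0][1] = -4 + 1 = -3, A[2][1] + B[1][1] = 7 + 3 = 10, A[2][2] + B[2][1] = 6 + 1 = 7) = -3 (attained at k = 0)
  C[2][2] = min over k of (A[2][0] + B[0][2] = -4 + 2 = -2, A[2][1] + B[1][2] = 7 + 3 = 10, A[2][2] + B[2][2] = 6 + 1 = 7) = -2 (attained at k = 0)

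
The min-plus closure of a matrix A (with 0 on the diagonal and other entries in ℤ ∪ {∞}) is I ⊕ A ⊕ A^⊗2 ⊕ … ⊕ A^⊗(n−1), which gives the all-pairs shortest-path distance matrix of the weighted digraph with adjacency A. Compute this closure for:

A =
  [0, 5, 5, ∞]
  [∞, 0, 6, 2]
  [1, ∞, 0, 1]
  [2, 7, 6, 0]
Closure =
  [0, 5, 5, 6]
  [4, 0, 6, 2]
  [1, 6, 0, 1]
  [2, 7, 6, 0]

This is the Floyd-Warshall all-pairs shortest-path computation. For each intermediate vertex k = 0, 1, …, 3, update dist[i][j] ← min(dist[i][j], dist[i][k] + dist[k][j]). The final matrix gives, for each (i, j), the minimum total weight of any directed path from i to j (possibly empty when i = j).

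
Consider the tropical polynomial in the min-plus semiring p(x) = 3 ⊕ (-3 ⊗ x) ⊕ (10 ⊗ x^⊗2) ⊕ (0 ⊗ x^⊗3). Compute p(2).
p(2) = -1

A tropical monomial a ⊗ x^⊗i evaluates to a + i · x. Evaluating each term at x = 2:
  Term 0 contributes 3 + 0 · 2 = 3
  Term 1 contributes -3 + 1 · 2 = -1
  Term 2 contributes 10 + 2 · 2 = 14
  Term 3 contributes 0 + 3 · 2 = 6
p(2) = ⊕ of these = min[3, -1, 14, 6] = -1.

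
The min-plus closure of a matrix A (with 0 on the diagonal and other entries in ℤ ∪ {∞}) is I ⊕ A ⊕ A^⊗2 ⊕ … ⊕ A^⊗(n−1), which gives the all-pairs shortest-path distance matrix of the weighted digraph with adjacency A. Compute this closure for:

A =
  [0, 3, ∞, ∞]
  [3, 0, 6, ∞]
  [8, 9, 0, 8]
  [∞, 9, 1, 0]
Closure =
  [0, 3, 9, 17]
  [3, 0, 6, 14]
  [8, 9, 0, 8]
  [9, 9, 1, 0]

This is the Floyd-Warshall all-pairs shortest-path computation. For each intermediate vertex k = 0, 1, …, 3, update dist[i][j] ← min(dist[i][j], dist[i][k] + dist[k][j]). The final matrix gives, for each (i, j), the minimum total weight of any directed path from i to j (possibly empty when i = j).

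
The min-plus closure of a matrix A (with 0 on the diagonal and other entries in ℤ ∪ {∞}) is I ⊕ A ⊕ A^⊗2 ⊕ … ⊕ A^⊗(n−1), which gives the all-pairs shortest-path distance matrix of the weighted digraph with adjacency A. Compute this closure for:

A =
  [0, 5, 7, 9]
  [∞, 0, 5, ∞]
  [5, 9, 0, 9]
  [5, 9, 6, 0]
Closure =
  [0, 5, 7, 9]
  [10, 0, 5, 14]
  [5, 9, 0, 9]
  [5, 9, 6, 0]

This is the Floyd-Warshall all-pairs shortest-path computation. For each intermediate vertex k = 0, 1, …, 3, update dist[i][j] ← min(dist[i][j], dist[i][k] + dist[k][j]). The final matrix gives, for each (i, j), the minimum total weight of any directed path from i to j (possibly empty when i = j).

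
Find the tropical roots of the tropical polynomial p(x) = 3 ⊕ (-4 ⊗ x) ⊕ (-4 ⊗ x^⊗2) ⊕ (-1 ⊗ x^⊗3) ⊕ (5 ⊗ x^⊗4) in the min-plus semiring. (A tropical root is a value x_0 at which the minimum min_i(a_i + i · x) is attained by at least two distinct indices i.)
Roots: {-6, -3, 0, 7}

Each tropical root is a break point of the lower envelope of the lines y = a_i + i · x (there are 5 lines, with slopes 0, 1, ..., 4). Only the lines that attain the minimum somewhere contribute to roots; other lines are dominated. Here the surviving (envelope) indices are i = 4, i = 3, i = 2, i = 1, i = 0.
Intersections between consecutive envelope lines give the roots: for adjacent envelope indices i < j the intersection is x = (a_i − a_j) / (j − i). Reading off the sorted break points: {-6, -3, 0, 7}.
Verification: at each break x_0, at least two indices attain the minimum of min_i(a_i + i · x_0).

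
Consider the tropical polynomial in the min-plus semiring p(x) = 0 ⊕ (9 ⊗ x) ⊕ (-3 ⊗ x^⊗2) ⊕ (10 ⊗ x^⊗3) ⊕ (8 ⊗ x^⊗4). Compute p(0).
p(0) = -3

A tropical monomial a ⊗ x^⊗i evaluates to a + i · x. Evaluating each term at x = 0:
  Term 0 contributes 0 + 0 · 0 = 0
  Term 1 contributes 9 + 1 · 0 = 9
  Term 2 contributes -3 + 2 · 0 = -3
  Term 3 contributes 10 + 3 · 0 = 10
  Term 4 contributes 8 + 4 · 0 = 8
p(0) = ⊕ of these = min[0, 9, -3, 10, 8] = -3.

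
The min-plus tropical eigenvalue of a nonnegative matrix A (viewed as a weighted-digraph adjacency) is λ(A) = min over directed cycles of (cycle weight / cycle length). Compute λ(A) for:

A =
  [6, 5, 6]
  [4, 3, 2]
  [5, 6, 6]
λ(A) = 3

Enumerate directed cycles and compute their means (weight / length). Sample:
  cycle 0 → 0: weight = 6, length = 1, mean = 6/1 ≈ 6.000
  cycle 1 → 1: weight = 3, length = 1, mean = 3/1 ≈ 3.000
  cycle 2 → 2: weight = 6, length = 1, mean = 6/1 ≈ 6.000
  cycle 0 → 1 → 0: weight = 9, length = 2, mean = 9/2 ≈ 4.500
  cycle 0 → 2 → 0: weight = 11, length = 2, mean = 11/2 ≈ 5.500
  cycle 1 → 0 → 1: weight = 9, length = 2, mean = 9/2 ≈ 4.500
Minimum mean = 3.000, attained e.g. along the cycle 1 → 1 with weight 3 and length 1. So λ(A) = 3/1 = 3.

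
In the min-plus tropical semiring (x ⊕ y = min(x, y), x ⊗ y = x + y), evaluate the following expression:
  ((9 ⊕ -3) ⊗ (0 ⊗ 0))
((9 ⊕ -3) ⊗ (0 ⊗ 0)) = -3

Expand innermost to outermost. Recall ⊕ takes the minimum of its arguments and ⊗ takes their sum. Working out the expression ((9 ⊕ -3) ⊗ (0 ⊗ 0)) gives -3.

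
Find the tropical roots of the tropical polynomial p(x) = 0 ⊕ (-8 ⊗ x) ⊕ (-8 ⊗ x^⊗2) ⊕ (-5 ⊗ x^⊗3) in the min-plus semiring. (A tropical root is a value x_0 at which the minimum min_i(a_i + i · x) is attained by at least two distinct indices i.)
Roots: {-3, 0, 8}

Each tropical root is a break point of the lower envelope of the lines y = a_i + i · x (there are 4 lines, with slopes 0, 1, ..., 3). Only the lines that attain the minimum somewhere contribute to roots; other lines are dominated. Here the surviving (envelope) indices are i = 3, i = 2, i = 1, i = 0.
Intersections between consecutive envelope lines give the roots: for adjacent envelope indices i < j the intersection is x = (a_i − a_j) / (j − i). Reading off the sorted break points: {-3, 0, 8}.
Verification: at each break x_0, at least two indices attain the minimum of min_i(a_i + i · x_0).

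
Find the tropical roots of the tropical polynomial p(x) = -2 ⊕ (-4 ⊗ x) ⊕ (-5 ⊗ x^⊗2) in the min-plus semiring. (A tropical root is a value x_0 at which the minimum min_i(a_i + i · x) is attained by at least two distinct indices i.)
Roots: {1, 2}

Each tropical root is a break point of the lower envelope of the lines y = a_i + i · x (there are 3 lines, with slopes 0, 1, ..., 2). Only the lines that attain the minimum somewhere contribute to roots; other lines are dominated. Here the surviving (envelope) indices are i = 2, i = 1, i = 0.
Intersections between consecutive envelope lines give the roots: for adjacent envelope indices i < j the intersection is x = (a_i − a_j) / (j − i). Reading off the sorted break points: {1, 2}.
Verification: at each break x_0, at least two indices attain the minimum of min_i(a_i + i · x_0).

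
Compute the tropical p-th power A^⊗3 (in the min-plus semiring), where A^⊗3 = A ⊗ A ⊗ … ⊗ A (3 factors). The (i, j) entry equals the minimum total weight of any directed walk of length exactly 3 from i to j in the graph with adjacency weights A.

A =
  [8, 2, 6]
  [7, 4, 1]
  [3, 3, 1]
A^⊗3 =
  [6, 6, 4]
  [5, 5, 3]
  [5, 5, 3]

Each entry (A^⊗3)_ij equals the minimum over all length-3 walks i = v_0 → v_1 → … → v_3 = j of Σ_t A[v_t][v_{t+1}]. For example, for (i, j) = (0, 2) we minimise over 9 possible intermediate vertex sequences; the minimum is 4, attained along the walk 0 → 1 → 2 → 2.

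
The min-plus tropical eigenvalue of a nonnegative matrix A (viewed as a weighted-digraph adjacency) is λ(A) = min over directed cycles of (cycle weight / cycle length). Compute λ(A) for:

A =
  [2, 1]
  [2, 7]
λ(A) = 3/2

Enumerate directed cycles and compute their means (weight / length). Sample:
  cycle 0 → 0: weight = 2, length = 1, mean = 2/1 ≈ 2.000
  cycle 1 → 1: weight = 7, length = 1, mean = 7/1 ≈ 7.000
  cycle 0 → 1 → 0: weight = 3, length = 2, mean = 3/2 ≈ 1.500
  cycle 1 → 0 → 1: weight = 3, length = 2, mean = 3/2 ≈ 1.500
Minimum mean = 1.500, attained e.g. along the cycle 0 → 1 → 0 with weight 3 and length 2. So λ(A) = 3/2 = 3/2.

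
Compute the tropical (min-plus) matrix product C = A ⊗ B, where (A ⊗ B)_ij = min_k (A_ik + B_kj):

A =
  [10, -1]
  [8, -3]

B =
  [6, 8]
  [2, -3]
A ⊗ B =
  [1, -4]
  [-1, -6]

Apply the min-plus product entry-by-entry:
  C[0][0] = min over k of (A[0][0] + B[0][0] = 10 + 6 = 16, A[0][1] + B[1][0] = -1 + 2 = 1) = 1 (attained at k = 1)
  C[0][1] = min over k of (A[0][0] + B[0][1] = 10 + 8 = 18, A[0][1] + B[1][1] = -1 + -3 = -4) = -4 (attained at k = 1)
  C[1][0] = min over k of (A[1][0] + B[0][0] = 8 + 6 = 14, A[1][1] + B[1][0] = -3 + 2 = -1) = -1 (attained at k = 1)
  C[1][1] = min over k of (A[1][0] + B[0][1] = 8 + 8 = 16, A[1][1] + B[1][1] = -3 + -3 = -6) = -6 (attained at k = 1)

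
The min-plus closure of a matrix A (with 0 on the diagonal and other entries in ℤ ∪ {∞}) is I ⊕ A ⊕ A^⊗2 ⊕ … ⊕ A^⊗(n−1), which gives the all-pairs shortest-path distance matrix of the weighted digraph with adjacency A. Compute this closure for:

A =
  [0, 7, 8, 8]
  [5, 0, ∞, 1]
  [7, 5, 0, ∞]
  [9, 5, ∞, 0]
Closure =
  [0, 7, 8, 8]
  [5, 0, 13, 1]
  [7, 5, 0, 6]
  [9, 5, 17, 0]

This is the Floyd-Warshall all-pairs shortest-path computation. For each intermediate vertex k = 0, 1, …, 3, update dist[i][j] ← min(dist[i][j], dist[i][k] + dist[k][j]). The final matrix gives, for each (i, j), the minimum total weight of any directed path from i to j (possibly empty when i = j).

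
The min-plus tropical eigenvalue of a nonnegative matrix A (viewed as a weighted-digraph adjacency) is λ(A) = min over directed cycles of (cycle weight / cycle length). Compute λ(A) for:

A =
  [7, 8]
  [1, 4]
λ(A) = 4

Enumerate directed cycles and compute their means (weight / length). Sample:
  cycle 0 → 0: weight = 7, length = 1, mean = 7/1 ≈ 7.000
  cycle 1 → 1: weight = 4, length = 1, mean = 4/1 ≈ 4.000
  cycle 0 → 1 → 0: weight = 9, length = 2, mean = 9/2 ≈ 4.500
  cycle 1 → 0 → 1: weight = 9, length = 2, mean = 9/2 ≈ 4.500
Minimum mean = 4.000, attained e.g. along the cycle 1 → 1 with weight 4 and length 1. So λ(A) = 4/1 = 4.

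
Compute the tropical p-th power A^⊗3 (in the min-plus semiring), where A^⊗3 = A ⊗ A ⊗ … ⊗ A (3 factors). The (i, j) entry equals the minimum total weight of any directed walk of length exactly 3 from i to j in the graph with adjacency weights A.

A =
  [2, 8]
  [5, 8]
A^⊗3 =
  [6, 12]
  [9, 15]

Each entry (A^⊗3)_ij equals the minimum over all length-3 walks i = v_0 → v_1 → … → v_3 = j of Σ_t A[v_t][v_{t+1}]. For example, for (i, j) = (0, 1) we minimise over 4 possible intermediate vertex sequences; the minimum is 12, attained along the walk 0 → 0 → 0 → 1.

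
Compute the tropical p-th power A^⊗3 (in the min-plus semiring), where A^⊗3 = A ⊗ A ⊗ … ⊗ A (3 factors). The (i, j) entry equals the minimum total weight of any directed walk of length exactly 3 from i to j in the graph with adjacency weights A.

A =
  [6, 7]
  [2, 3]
A^⊗3 =
  [12, 13]
  [8, 9]

Each entry (A^⊗3)_ij equals the minimum over all length-3 walks i = v_0 → v_1 → … → v_3 = j of Σ_t A[v_t][v_{t+1}]. For example, for (i, j) = (0, 1) we minimise over 4 possible intermediate vertex sequences; the minimum is 13, attained along the walk 0 → 1 → 1 → 1.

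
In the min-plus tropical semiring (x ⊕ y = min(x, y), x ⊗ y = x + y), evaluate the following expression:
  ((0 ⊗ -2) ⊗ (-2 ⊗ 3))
((0 ⊗ -2) ⊗ (-2 ⊗ 3)) = -1

Expand innermost to outermost. Recall ⊕ takes the minimum of its arguments and ⊗ takes their sum. Working out the expression ((0 ⊗ -2) ⊗ (-2 ⊗ 3)) gives -1.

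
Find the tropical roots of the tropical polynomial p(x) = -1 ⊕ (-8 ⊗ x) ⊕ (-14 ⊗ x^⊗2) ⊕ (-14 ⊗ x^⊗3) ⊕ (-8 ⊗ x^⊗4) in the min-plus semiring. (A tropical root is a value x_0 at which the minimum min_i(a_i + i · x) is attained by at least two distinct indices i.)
Roots: {-6, 0, 6, 7}

Each tropical root is a break point of the lower envelope of the lines y = a_i + i · x (there are 5 lines, with slopes 0, 1, ..., 4). Only the lines that attain the minimum somewhere contribute to roots; other lines are dominated. Here the surviving (envelope) indices are i = 4, i = 3, i = 2, i = 1, i = 0.
Intersections between consecutive envelope lines give the roots: for adjacent envelope indices i < j the intersection is x = (a_i − a_j) / (j − i). Reading off the sorted break points: {-6, 0, 6, 7}.
Verification: at each break x_0, at least two indices attain the minimum of min_i(a_i + i · x_0).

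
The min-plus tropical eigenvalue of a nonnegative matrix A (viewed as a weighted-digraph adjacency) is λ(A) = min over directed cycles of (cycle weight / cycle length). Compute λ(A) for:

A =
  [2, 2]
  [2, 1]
λ(A) = 1

Enumerate directed cycles and compute their means (weight / length). Sample:
  cycle 0 → 0: weight = 2, length = 1, mean = 2/1 ≈ 2.000
  cycle 1 → 1: weight = 1, length = 1, mean = 1/1 ≈ 1.000
  cycle 0 → 1 → 0: weight = 4, length = 2, mean = 4/2 ≈ 2.000
  cycle 1 → 0 → 1: weight = 4, length = 2, mean = 4/2 ≈ 2.000
Minimum mean = 1.000, attained e.g. along the cycle 1 → 1 with weight 1 and length 1. So λ(A) = 1/1 = 1.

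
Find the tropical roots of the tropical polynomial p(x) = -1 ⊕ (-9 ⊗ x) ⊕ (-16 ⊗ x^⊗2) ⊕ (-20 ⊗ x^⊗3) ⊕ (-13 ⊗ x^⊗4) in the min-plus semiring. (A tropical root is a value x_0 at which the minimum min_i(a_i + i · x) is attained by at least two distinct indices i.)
Roots: {-7, 4, 7, 8}

Each tropical root is a break point of the lower envelope of the lines y = a_i + i · x (there are 5 lines, with slopes 0, 1, ..., 4). Only the lines that attain the minimum somewhere contribute to roots; other lines are dominated. Here the surviving (envelope) indices are i = 4, i = 3, i = 2, i = 1, i = 0.
Intersections between consecutive envelope lines give the roots: for adjacent envelope indices i < j the intersection is x = (a_i − a_j) / (j − i). Reading off the sorted break points: {-7, 4, 7, 8}.
Verification: at each break x_0, at least two indices attain the minimum of min_i(a_i + i · x_0).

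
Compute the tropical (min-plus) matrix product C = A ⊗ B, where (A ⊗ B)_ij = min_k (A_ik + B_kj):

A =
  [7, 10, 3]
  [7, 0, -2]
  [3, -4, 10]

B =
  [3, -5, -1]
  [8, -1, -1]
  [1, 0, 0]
A ⊗ B =
  [4, 2, 3]
  [-1, -2, -2]
  [4, -5, -5]

Apply the min-plus product entry-by-entry:
  C[0][0] = min over k of (A[0][0] + B[0][0] = 7 + 3 = 10, A[0][1] + B[1][0] = 10 + 8 = 18, A[0][2] + B[2][0] = 3 + 1 = 4) = 4 (attained at k = 2)
  C[0][1] = min over k of (A[0][0] + B[0][1] = 7 + -5 = 2, A[0][1] + B[1][1] = 10 + -1 = 9, A[0][2] + B[2][1] = 3 + 0 = 3) = 2 (attained at k = 0)
  C[0][2] = min over k of (A[0][0] + B[0][2] = 7 + -1 = 6, A[0][1] + B[1][2] = 10 + -1 = 9, A[0][2] + B[2][2] = 3 + 0 = 3) = 3 (attained at k = 2)
  C[1][0] = min over k of (A[1][0] + B[0][0] = 7 + 3 = 10, A[1][1] + B[1][0] = 0 + 8 = 8, A[1][2] + B[2][0] = -2 + 1 = -1) = -1 (attained at k = 2)
  C[1][1] = min over k of (A[1][0] + B[0][1] = 7 + -5 = 2, A[1][1] + B[1][1] = 0 + -1 = -1, A[1][2] + B[2][1] = -2 + 0 = -2) = -2 (attained at k = 2)
  C[1][2] = min over k of (A[1][0] + B[0][2] = 7 + -1 = 6, A[1][1] + B[1][2] = 0 + -1 = -1, A[1][2] + B[2][2] = -2 + 0 = -2) = -2 (attained at k = 2)
  C[2][0] = min over k of (A[2][0] + B[0][0] = 3 + 3 = 6, A[2][1] + B[1][0] = -4 + 8 = 4, A[2][2] + B[2][0] = 10 + 1 = 11) = 4 (attained at k = 1)
  C[2][1] = min over k of (A[2][0] + B[0][1] = 3 + -5 = -2, A[2][1] + B[1][1] = -4 + -1 = -5, A[2][2] + B[2][1] = 10 + 0 = 10) = -5 (attained at k = 1)
  C[2][2] = min over k of (A[2][0] + B[0][2] = 3 + -1 = 2, A[2][1] + B[1][2] = -4 + -1 = -5, A[2][2] + B[2][2] = 10 + 0 = 10) = -5 (attained at k = 1)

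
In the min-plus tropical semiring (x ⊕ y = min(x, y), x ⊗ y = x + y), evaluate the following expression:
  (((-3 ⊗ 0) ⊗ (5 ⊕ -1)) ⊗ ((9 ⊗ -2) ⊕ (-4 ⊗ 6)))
(((-3 ⊗ 0) ⊗ (5 ⊕ -1)) ⊗ ((9 ⊗ -2) ⊕ (-4 ⊗ 6))) = -2

Expand innermost to outermost. Recall ⊕ takes the minimum of its arguments and ⊗ takes their sum. Working out the expression (((-3 ⊗ 0) ⊗ (5 ⊕ -1)) ⊗ ((9 ⊗ -2) ⊕ (-4 ⊗ 6))) gives -2.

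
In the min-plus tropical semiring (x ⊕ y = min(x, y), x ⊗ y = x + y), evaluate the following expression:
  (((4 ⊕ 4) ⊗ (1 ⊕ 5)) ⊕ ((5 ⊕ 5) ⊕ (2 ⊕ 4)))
(((4 ⊕ 4) ⊗ (1 ⊕ 5)) ⊕ ((5 ⊕ 5) ⊕ (2 ⊕ 4))) = 2

Expand innermost to outermost. Recall ⊕ takes the minimum of its arguments and ⊗ takes their sum. Working out the expression (((4 ⊕ 4) ⊗ (1 ⊕ 5)) ⊕ ((5 ⊕ 5) ⊕ (2 ⊕ 4))) gives 2.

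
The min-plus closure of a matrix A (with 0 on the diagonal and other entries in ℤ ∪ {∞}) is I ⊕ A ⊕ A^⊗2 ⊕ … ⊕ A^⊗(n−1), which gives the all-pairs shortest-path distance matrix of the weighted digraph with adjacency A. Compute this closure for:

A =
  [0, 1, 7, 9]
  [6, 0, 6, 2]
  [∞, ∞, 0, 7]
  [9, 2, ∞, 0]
Closure =
  [0, 1, 7, 3]
  [6, 0, 6, 2]
  [15, 9, 0, 7]
  [8, 2, 8, 0]

This is the Floyd-Warshall all-pairs shortest-path computation. For each intermediate vertex k = 0, 1, …, 3, update dist[i][j] ← min(dist[i][j], dist[i][k] + dist[k][j]). The final matrix gives, for each (i, j), the minimum total weight of any directed path from i to j (possibly empty when i = j).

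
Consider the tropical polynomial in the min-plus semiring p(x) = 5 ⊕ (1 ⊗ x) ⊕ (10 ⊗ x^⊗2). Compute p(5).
p(5) = 5

A tropical monomial a ⊗ x^⊗i evaluates to a + i · x. Evaluating each term at x = 5:
  Term 0 contributes 5 + 0 · 5 = 5
  Term 1 contributes 1 + 1 · 5 = 6
  Term 2 contributes 10 + 2 · 5 = 20
p(5) = ⊕ of these = min[5, 6, 20] = 5.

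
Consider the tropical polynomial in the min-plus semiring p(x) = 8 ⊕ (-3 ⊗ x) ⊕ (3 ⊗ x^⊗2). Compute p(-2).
p(-2) = -5

A tropical monomial a ⊗ x^⊗i evaluates to a + i · x. Evaluating each term at x = -2:
  Term 0 contributes 8 + 0 · -2 = 8
  Term 1 contributes -3 + 1 · -2 = -5
  Term 2 contributes 3 + 2 · -2 = -1
p(-2) = ⊕ of these = min[8, -5, -1] = -5.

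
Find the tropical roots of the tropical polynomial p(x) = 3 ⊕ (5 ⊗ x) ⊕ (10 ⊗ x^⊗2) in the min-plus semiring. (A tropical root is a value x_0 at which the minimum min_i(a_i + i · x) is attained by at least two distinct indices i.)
Roots: {-5, -2}

Each tropical root is a break point of the lower envelope of the lines y = a_i + i · x (there are 3 lines, with slopes 0, 1, ..., 2). Only the lines that attain the minimum somewhere contribute to roots; other lines are dominated. Here the surviving (envelope) indices are i = 2, i = 1, i = 0.
Intersections between consecutive envelope lines give the roots: for adjacent envelope indices i < j the intersection is x = (a_i − a_j) / (j − i). Reading off the sorted break points: {-5, -2}.
Verification: at each break x_0, at least two indices attain the minimum of min_i(a_i + i · x_0).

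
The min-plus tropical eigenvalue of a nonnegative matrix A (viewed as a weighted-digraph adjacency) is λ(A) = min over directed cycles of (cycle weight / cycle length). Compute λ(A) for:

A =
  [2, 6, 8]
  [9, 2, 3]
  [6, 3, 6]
λ(A) = 2

Enumerate directed cycles and compute their means (weight / length). Sample:
  cycle 0 → 0: weight = 2, length = 1, mean = 2/1 ≈ 2.000
  cycle 1 → 1: weight = 2, length = 1, mean = 2/1 ≈ 2.000
  cycle 2 → 2: weight = 6, length = 1, mean = 6/1 ≈ 6.000
  cycle 0 → 1 → 0: weight = 15, length = 2, mean = 15/2 ≈ 7.500
  cycle 0 → 2 → 0: weight = 14, length = 2, mean = 14/2 ≈ 7.000
  cycle 1 → 0 → 1: weight = 15, length = 2, mean = 15/2 ≈ 7.500
Minimum mean = 2.000, attained e.g. along the cycle 0 → 0 with weight 2 and length 1. So λ(A) = 2/1 = 2.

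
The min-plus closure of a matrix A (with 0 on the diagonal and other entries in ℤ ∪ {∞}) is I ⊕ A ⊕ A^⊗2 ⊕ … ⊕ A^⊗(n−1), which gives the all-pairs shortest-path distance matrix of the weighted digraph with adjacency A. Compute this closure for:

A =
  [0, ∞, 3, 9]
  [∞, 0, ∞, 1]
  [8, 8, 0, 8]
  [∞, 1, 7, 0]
Closure =
  [0, 10, 3, 9]
  [16, 0, 8, 1]
  [8, 8, 0, 8]
  [15, 1, 7, 0]

This is the Floyd-Warshall all-pairs shortest-path computation. For each intermediate vertex k = 0, 1, …, 3, update dist[i][j] ← min(dist[i][j], dist[i][k] + dist[k][j]). The final matrix gives, for each (i, j), the minimum total weight of any directed path from i to j (possibly empty when i = j).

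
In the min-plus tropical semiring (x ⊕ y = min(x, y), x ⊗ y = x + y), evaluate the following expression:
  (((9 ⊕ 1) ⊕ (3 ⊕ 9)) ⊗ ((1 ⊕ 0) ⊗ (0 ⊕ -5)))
(((9 ⊕ 1) ⊕ (3 ⊕ 9)) ⊗ ((1 ⊕ 0) ⊗ (0 ⊕ -5))) = -4

Expand innermost to outermost. Recall ⊕ takes the minimum of its arguments and ⊗ takes their sum. Working out the expression (((9 ⊕ 1) ⊕ (3 ⊕ 9)) ⊗ ((1 ⊕ 0) ⊗ (0 ⊕ -5))) gives -4.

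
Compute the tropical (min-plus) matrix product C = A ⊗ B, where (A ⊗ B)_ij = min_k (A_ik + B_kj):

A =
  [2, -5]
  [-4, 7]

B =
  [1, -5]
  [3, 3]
A ⊗ B =
  [-2, -3]
  [-3, -9]

Apply the min-plus product entry-by-entry:
  C[0][0] = min over k of (A[0][0] + B[0][0] = 2 + 1 = 3, A[0][1] + B[1][0] = -5 + 3 = -2) = -2 (attained at k = 1)
  C[0][1] = min over k of (A[0][0] + B[0][1] = 2 + -5 = -3, A[0][1] + B[1][1] = -5 + 3 = -2) = -3 (attained at k = 0)
  C[1][0] = min over k of (A[1][0] + B[0][0] = -4 + 1 = -3, A[1][1] + B[1][0] = 7 + 3 = 10) = -3 (attained at k = 0)
  C[1][1] = min over k of (A[1][0] + B[0][1] = -4 + -5 = -9, A[1][1] + B[1][1] = 7 + 3 = 10) = -9 (attained at k = 0)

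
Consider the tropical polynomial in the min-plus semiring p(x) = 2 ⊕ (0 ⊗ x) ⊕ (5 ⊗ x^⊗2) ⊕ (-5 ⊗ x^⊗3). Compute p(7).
p(7) = 2

A tropical monomial a ⊗ x^⊗i evaluates to a + i · x. Evaluating each term at x = 7:
  Term 0 contributes 2 + 0 · 7 = 2
  Term 1 contributes 0 + 1 · 7 = 7
  Term 2 contributes 5 + 2 · 7 = 19
  Term 3 contributes -5 + 3 · 7 = 16
p(7) = ⊕ of these = min[2, 7, 19, 16] = 2.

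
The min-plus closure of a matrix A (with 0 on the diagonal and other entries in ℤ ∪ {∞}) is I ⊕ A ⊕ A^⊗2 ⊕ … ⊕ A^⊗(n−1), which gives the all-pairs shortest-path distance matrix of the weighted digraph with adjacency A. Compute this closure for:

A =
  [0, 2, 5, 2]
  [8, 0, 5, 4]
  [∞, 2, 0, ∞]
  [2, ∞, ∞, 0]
Closure =
  [0, 2, 5, 2]
  [6, 0, 5, 4]
  [8, 2, 0, 6]
  [2, 4, 7, 0]

This is the Floyd-Warshall all-pairs shortest-path computation. For each intermediate vertex k = 0, 1, …, 3, update dist[i][j] ← min(dist[i][j], dist[i][k] + dist[k][j]). The final matrix gives, for each (i, j), the minimum total weight of any directed path from i to j (possibly empty when i = j).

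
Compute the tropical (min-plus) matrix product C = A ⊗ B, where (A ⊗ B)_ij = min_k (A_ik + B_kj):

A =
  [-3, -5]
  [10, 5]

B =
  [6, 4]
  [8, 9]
A ⊗ B =
  [3, 1]
  [13, 14]

Apply the min-plus product entry-by-entry:
  C[0][0] = min over k of (A[0][0] + B[0][0] = -3 + 6 = 3, A[0][1] + B[1][0] = -5 + 8 = 3) = 3 (attained at k = 0)
  C[0][1] = min over k of (A[0][0] + B[0][1] = -3 + 4 = 1, A[0][1] + B[1][1] = -5 + 9 = 4) = 1 (attained at k = 0)
  C[1][0] = min over k of (A[1][0] + B[0][0] = 10 + 6 = 16, A[1][1] + B[1][0] = 5 + 8 = 13) = 13 (attained at k = 1)
  C[1][1] = min over k of (A[1][0] + B[0][1] = 10 + 4 = 14, A[1][1] + B[1][1] = 5 + 9 = 14) = 14 (attained at k = 0)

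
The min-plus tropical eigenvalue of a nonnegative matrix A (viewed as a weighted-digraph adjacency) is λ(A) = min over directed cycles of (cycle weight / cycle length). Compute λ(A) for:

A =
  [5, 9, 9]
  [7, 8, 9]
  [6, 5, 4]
λ(A) = 4

Enumerate directed cycles and compute their means (weight / length). Sample:
  cycle 0 → 0: weight = 5, length = 1, mean = 5/1 ≈ 5.000
  cycle 1 → 1: weight = 8, length = 1, mean = 8/1 ≈ 8.000
  cycle 2 → 2: weight = 4, length = 1, mean = 4/1 ≈ 4.000
  cycle 0 → 1 → 0: weight = 16, length = 2, mean = 16/2 ≈ 8.000
  cycle 0 → 2 → 0: weight = 15, length = 2, mean = 15/2 ≈ 7.500
  cycle 1 → 0 → 1: weight = 16, length = 2, mean = 16/2 ≈ 8.000
Minimum mean = 4.000, attained e.g. along the cycle 2 → 2 with weight 4 and length 1. So λ(A) = 4/1 = 4.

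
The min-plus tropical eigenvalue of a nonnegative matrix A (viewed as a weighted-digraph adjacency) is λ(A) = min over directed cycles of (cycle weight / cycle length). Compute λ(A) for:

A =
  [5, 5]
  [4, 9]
λ(A) = 9/2

Enumerate directed cycles and compute their means (weight / length). Sample:
  cycle 0 → 0: weight = 5, length = 1, mean = 5/1 ≈ 5.000
  cycle 1 → 1: weight = 9, length = 1, mean = 9/1 ≈ 9.000
  cycle 0 → 1 → 0: weight = 9, length = 2, mean = 9/2 ≈ 4.500
  cycle 1 → 0 → 1: weight = 9, length = 2, mean = 9/2 ≈ 4.500
Minimum mean = 4.500, attained e.g. along the cycle 0 → 1 → 0 with weight 9 and length 2. So λ(A) = 9/2 = 9/2.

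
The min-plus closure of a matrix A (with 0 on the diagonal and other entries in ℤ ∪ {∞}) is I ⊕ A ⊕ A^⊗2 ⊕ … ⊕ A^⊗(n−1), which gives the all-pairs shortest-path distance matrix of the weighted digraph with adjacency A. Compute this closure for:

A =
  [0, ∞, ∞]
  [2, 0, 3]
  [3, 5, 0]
Closure =
  [0, ∞, ∞]
  [2, 0, 3]
  [3, 5, 0]

This is the Floyd-Warshall all-pairs shortest-path computation. For each intermediate vertex k = 0, 1, …, 2, update dist[i][j] ← min(dist[i][j], dist[i][k] + dist[k][j]). The final matrix gives, for each (i, j), the minimum total weight of any directed path from i to j (possibly empty when i = j).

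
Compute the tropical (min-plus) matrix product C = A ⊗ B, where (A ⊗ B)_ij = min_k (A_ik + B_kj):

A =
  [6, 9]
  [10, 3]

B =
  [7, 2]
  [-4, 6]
A ⊗ B =
  [5, 8]
  [-1, 9]

Apply the min-plus product entry-by-entry:
  C[0][0] = min over k of (A[0][0] + B[0][0] = 6 + 7 = 13, A[0][1] + B[1][0] = 9 + -4 = 5) = 5 (attained at k = 1)
  C[0][1] = min over k of (A[0][0] + B[0][1] = 6 + 2 = 8, A[0][1] + B[1][1] = 9 + 6 = 15) = 8 (attained at k = 0)
  C[1][0] = min over k of (A[1][0] + B[0][0] = 10 + 7 = 17, A[1][1] + B[1][0] = 3 + -4 = -1) = -1 (attained at k = 1)
  C[1][1] = min over k of (A[1][0] + B[0][1] = 10 + 2 = 12, A[1][1] + B[1][1] = 3 + 6 = 9) = 9 (attained at k = 1)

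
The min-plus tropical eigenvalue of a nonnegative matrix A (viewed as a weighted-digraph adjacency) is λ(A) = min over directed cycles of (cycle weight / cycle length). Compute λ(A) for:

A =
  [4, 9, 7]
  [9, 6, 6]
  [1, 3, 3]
λ(A) = 3

Enumerate directed cycles and compute their means (weight / length). Sample:
  cycle 0 → 0: weight = 4, length = 1, mean = 4/1 ≈ 4.000
  cycle 1 → 1: weight = 6, length = 1, mean = 6/1 ≈ 6.000
  cycle 2 → 2: weight = 3, length = 1, mean = 3/1 ≈ 3.000
  cycle 0 → 1 → 0: weight = 18, length = 2, mean = 18/2 ≈ 9.000
  cycle 0 → 2 → 0: weight = 8, length = 2, mean = 8/2 ≈ 4.000
  cycle 1 → 0 → 1: weight = 18, length = 2, mean = 18/2 ≈ 9.000
Minimum mean = 3.000, attained e.g. along the cycle 2 → 2 with weight 3 and length 1. So λ(A) = 3/1 = 3.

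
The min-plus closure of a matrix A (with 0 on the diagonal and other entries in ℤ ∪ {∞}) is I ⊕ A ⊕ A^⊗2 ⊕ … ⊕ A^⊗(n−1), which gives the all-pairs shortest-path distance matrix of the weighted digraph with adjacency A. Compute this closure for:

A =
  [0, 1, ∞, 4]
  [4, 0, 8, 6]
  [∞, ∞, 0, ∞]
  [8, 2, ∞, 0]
Closure =
  [0, 1, 9, 4]
  [4, 0, 8, 6]
  [∞, ∞, 0, ∞]
  [6, 2, 10, 0]

This is the Floyd-Warshall all-pairs shortest-path computation. For each intermediate vertex k = 0, 1, …, 3, update dist[i][j] ← min(dist[i][j], dist[i][k] + dist[k][j]). The final matrix gives, for each (i, j), the minimum total weight of any directed path from i to j (possibly empty when i = j).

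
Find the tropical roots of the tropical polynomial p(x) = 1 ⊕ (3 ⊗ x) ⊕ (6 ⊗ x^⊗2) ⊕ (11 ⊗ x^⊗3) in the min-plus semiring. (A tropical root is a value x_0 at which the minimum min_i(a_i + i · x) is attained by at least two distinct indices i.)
Roots: {-5, -3, -2}

Each tropical root is a break point of the lower envelope of the lines y = a_i + i · x (there are 4 lines, with slopes 0, 1, ..., 3). Only the lines that attain the minimum somewhere contribute to roots; other lines are dominated. Here the surviving (envelope) indices are i = 3, i = 2, i = 1, i = 0.
Intersections between consecutive envelope lines give the roots: for adjacent envelope indices i < j the intersection is x = (a_i − a_j) / (j − i). Reading off the sorted break points: {-5, -3, -2}.
Verification: at each break x_0, at least two indices attain the minimum of min_i(a_i + i · x_0).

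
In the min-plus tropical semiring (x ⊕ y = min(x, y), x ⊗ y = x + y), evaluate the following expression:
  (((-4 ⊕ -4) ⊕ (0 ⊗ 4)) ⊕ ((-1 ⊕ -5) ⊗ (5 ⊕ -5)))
(((-4 ⊕ -4) ⊕ (0 ⊗ 4)) ⊕ ((-1 ⊕ -5) ⊗ (5 ⊕ -5))) = -10

Expand innermost to outermost. Recall ⊕ takes the minimum of its arguments and ⊗ takes their sum. Working out the expression (((-4 ⊕ -4) ⊕ (0 ⊗ 4)) ⊕ ((-1 ⊕ -5) ⊗ (5 ⊕ -5))) gives -10.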